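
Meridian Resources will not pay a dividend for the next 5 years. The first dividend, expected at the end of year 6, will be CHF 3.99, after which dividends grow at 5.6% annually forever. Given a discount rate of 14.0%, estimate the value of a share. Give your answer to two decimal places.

Deferred-dividend DDM. At t=5 the remaining stream is a growing perpetuity with first payment D_6 = 3.99.
V_5 = D_6/(r−g) = 3.99/(0.14−0.056) = 47.5000
P₀ = V_5/(1+r)^5 = 47.5000/(1+0.14)^5 = 24.6700

CHF 24.67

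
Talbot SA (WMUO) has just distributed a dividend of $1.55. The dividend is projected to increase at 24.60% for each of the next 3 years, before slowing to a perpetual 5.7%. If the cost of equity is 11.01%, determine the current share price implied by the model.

Two-stage DDM. Project D₁…D_3 at 0.246, terminal growth 0.057, discount at r = 0.1101.
D_1 = 1.9313
D_2 = 2.4064
D_3 = 2.9984
Terminal value at t=3: TV = D_4/(r−g) = 3.1693/(0.1101−0.057) = 59.6852
P₀ = 1.9313/(1+0.1101)^1 + 2.4064/(1+0.1101)^2 + 2.9984/(1+0.1101)^3 + 59.6852/(1+0.1101)^3 = 49.5138

$49.51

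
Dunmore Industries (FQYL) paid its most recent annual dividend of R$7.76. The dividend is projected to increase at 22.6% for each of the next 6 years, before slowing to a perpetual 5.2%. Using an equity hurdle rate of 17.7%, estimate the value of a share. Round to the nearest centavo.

Two-stage DDM. Project D₁…D_6 at 0.226, terminal growth 0.052, discount at r = 0.177.
D_1 = 9.5138
D_2 = 11.6639
D_3 = 14.2999
D_4 = 17.5317
D_5 = 21.4938
D_6 = 26.3515
Terminal value at t=6: TV = D_7/(r−g) = 27.7217/(0.177−0.052) = 221.7738
P₀ = 9.5138/(1+0.177)^1 + 11.6639/(1+0.177)^2 + 14.2999/(1+0.177)^3 + 17.5317/(1+0.177)^4 + 21.4938/(1+0.177)^5 + 26.3515/(1+0.177)^6 + 221.7738/(1+0.177)^6 = 137.2515

R$137.25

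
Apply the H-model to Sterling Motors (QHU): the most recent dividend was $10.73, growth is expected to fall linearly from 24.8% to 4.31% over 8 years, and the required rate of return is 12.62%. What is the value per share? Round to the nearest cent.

$240.51

H-model: P₀ = D₀[(1+g_L) + H(g_S−g_L)]/(r−g_L), with H = 8/2 = 4.
P₀ = 10.73 × [(1+0.0431) + 4×(0.248−0.0431)] / (0.1262−0.0431)
   = 10.73 × 1.8627 / 0.0831 = 240.5147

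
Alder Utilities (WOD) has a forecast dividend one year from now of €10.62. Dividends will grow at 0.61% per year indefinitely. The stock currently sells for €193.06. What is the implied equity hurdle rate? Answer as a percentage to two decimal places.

Rearranging the constant-growth DDM: r = D₁/P₀ + g.
r = 10.6200 / 193.06 + 0.0061 = 0.05501 + 0.0061 = 0.06111

6.11%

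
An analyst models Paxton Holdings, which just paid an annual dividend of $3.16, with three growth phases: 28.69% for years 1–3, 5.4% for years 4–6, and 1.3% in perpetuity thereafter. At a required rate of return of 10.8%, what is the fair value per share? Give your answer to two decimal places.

Three-stage DDM. Project D₁…D_6; terminal Gordon value at t=6 with g = 0.013; discount at r = 0.108.
D_1 = 4.0666
D_2 = 5.2333
D_3 = 6.7348
D_4 = 7.0984
D_5 = 7.4817
D_6 = 7.8858
TV_6 = 7.9883/(0.108−0.013) = 84.0871
P₀ = Σ Dₜ/(1+r)ᵗ + TV_6/(1+r)^6 = 71.7816

$71.78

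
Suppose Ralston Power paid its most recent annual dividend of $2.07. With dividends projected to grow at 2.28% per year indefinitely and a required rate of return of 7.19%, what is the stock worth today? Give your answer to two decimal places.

Gordon growth model: P₀ = D₁/(r − g). D₁ = 2.07 × (1 + 0.0228) = 2.1172.
P₀ = 2.1172 / (0.0719 − 0.0228) = 2.1172 / 0.0491 = 43.1201

$43.12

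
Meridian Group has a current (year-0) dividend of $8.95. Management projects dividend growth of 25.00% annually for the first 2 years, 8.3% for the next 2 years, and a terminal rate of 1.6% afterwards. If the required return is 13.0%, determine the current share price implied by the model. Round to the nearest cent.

Three-stage DDM. Project D₁…D_4; terminal Gordon value at t=4 with g = 0.016; discount at r = 0.13.
D_1 = 11.1875
D_2 = 13.9844
D_3 = 15.1451
D_4 = 16.4021
TV_4 = 16.6646/(0.13−0.016) = 146.1803
P₀ = Σ Dₜ/(1+r)ᵗ + TV_4/(1+r)^4 = 131.0634

$131.06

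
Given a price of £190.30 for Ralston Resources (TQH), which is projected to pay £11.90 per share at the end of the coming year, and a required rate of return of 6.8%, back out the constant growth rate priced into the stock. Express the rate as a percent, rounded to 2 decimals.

0.55%

From P₀ = D₁/(r − g), the implied growth is g = r − D₁/P₀.
g = 0.068 − 11.90/190.30 = 0.068 − 0.06253 = 0.00547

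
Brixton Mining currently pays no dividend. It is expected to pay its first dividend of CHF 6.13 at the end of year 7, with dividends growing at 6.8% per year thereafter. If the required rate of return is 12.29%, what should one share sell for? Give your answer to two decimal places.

Deferred-dividend DDM. At t=6 the remaining stream is a growing perpetuity with first payment D_7 = 6.13.
V_6 = D_7/(r−g) = 6.13/(0.1229−0.068) = 111.6576
P₀ = V_6/(1+r)^6 = 111.6576/(1+0.1229)^6 = 55.6983

CHF 55.70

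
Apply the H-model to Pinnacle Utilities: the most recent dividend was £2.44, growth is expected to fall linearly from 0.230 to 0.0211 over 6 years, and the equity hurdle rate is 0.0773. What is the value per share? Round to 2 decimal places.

£71.54

H-model: P₀ = D₀[(1+g_L) + H(g_S−g_L)]/(r−g_L), with H = 6/2 = 3.
P₀ = 2.44 × [(1+0.0211) + 3×(0.23−0.0211)] / (0.0773−0.0211)
   = 2.44 × 1.6478 / 0.0562 = 71.5415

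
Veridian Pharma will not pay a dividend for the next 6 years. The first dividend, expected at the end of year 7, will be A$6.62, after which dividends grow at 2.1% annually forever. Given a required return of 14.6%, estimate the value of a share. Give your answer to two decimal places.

A$23.38

Deferred-dividend DDM. At t=6 the remaining stream is a growing perpetuity with first payment D_7 = 6.62.
V_6 = D_7/(r−g) = 6.62/(0.146−0.021) = 52.9600
P₀ = V_6/(1+r)^6 = 52.9600/(1+0.146)^6 = 23.3798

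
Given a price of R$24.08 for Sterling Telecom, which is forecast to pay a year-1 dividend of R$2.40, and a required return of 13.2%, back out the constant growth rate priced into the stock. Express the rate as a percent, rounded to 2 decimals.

From P₀ = D₁/(r − g), the implied growth is g = r − D₁/P₀.
g = 0.132 − 2.40/24.08 = 0.132 − 0.09967 = 0.03233

3.23%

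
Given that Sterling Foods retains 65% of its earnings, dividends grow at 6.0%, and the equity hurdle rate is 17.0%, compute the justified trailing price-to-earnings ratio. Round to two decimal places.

Payout ratio b = 1 − 0.65 = 0.35.
Justified trailing P/E = b(1+g)/(r−g) = 0.35×(1+0.06)/(0.17−0.06) = 3.3727

3.37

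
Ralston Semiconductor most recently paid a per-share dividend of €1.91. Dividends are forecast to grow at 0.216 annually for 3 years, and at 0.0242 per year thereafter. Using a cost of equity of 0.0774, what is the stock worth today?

Two-stage DDM. Project D₁…D_3 at 0.216, terminal growth 0.0242, discount at r = 0.0774.
D_1 = 2.3226
D_2 = 2.8242
D_3 = 3.4343
Terminal value at t=3: TV = D_4/(r−g) = 3.5174/(0.0774−0.0242) = 66.1161
P₀ = 2.3226/(1+0.0774)^1 + 2.8242/(1+0.0774)^2 + 3.4343/(1+0.0774)^3 + 66.1161/(1+0.0774)^3 = 60.2007

€60.20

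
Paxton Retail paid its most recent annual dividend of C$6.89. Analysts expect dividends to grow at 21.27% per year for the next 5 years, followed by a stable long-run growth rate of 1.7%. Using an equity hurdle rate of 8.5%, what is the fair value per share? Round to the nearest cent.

C$228.44

Two-stage DDM. Project D₁…D_5 at 0.2127, terminal growth 0.017, discount at r = 0.085.
D_1 = 8.3555
D_2 = 10.1327
D_3 = 12.2879
D_4 = 14.9016
D_5 = 18.0712
Terminal value at t=5: TV = D_6/(r−g) = 18.3784/(0.085−0.017) = 270.2702
P₀ = 8.3555/(1+0.085)^1 + 10.1327/(1+0.085)^2 + 12.2879/(1+0.085)^3 + 14.9016/(1+0.085)^4 + 18.0712/(1+0.085)^5 + 270.2702/(1+0.085)^5 = 228.4413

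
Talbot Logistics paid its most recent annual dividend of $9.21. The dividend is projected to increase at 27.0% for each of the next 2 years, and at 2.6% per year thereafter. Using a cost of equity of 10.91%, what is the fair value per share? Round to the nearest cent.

Two-stage DDM. Project D₁…D_2 at 0.27, terminal growth 0.026, discount at r = 0.1091.
D_1 = 11.6967
D_2 = 14.8548
Terminal value at t=2: TV = D_3/(r−g) = 15.2410/(0.1091−0.026) = 183.4059
P₀ = 11.6967/(1+0.1091)^1 + 14.8548/(1+0.1091)^2 + 183.4059/(1+0.1091)^2 = 171.7203

$171.72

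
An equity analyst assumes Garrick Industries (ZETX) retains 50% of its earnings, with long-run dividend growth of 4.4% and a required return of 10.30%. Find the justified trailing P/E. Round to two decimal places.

8.85

Payout ratio b = 1 − 0.50 = 0.50.
Justified trailing P/E = b(1+g)/(r−g) = 0.50×(1+0.044)/(0.103−0.044) = 8.8475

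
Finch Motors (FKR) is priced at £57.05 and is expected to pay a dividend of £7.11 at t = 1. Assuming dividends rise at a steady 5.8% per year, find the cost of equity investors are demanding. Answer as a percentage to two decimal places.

Rearranging the constant-growth DDM: r = D₁/P₀ + g.
r = 7.1100 / 57.05 + 0.058 = 0.12463 + 0.058 = 0.18263

18.26%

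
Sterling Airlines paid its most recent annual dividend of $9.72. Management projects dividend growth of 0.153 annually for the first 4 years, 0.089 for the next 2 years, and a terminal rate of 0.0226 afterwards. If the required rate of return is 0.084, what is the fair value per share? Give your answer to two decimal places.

$279.65

Three-stage DDM. Project D₁…D_6; terminal Gordon value at t=6 with g = 0.0226; discount at r = 0.084.
D_1 = 11.2072
D_2 = 12.9219
D_3 = 14.8989
D_4 = 17.1784
D_5 = 18.7073
D_6 = 20.3723
TV_6 = 20.8327/(0.084−0.0226) = 339.2944
P₀ = Σ Dₜ/(1+r)ᵗ + TV_6/(1+r)^6 = 279.6513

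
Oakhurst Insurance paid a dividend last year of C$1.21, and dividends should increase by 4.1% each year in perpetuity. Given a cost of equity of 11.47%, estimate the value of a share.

C$17.09

Gordon growth model: P₀ = D₁/(r − g). D₁ = 1.21 × (1 + 0.041) = 1.2596.
P₀ = 1.2596 / (0.1147 − 0.041) = 1.2596 / 0.0737 = 17.0910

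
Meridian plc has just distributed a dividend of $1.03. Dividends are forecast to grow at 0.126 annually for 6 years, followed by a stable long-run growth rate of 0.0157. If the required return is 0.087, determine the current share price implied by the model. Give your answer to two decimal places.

$25.13

Two-stage DDM. Project D₁…D_6 at 0.126, terminal growth 0.0157, discount at r = 0.087.
D_1 = 1.1598
D_2 = 1.3059
D_3 = 1.4705
D_4 = 1.6557
D_5 = 1.8644
D_6 = 2.0993
Terminal value at t=6: TV = D_7/(r−g) = 2.1322/(0.087−0.0157) = 29.9050
P₀ = 1.1598/(1+0.087)^1 + 1.3059/(1+0.087)^2 + 1.4705/(1+0.087)^3 + 1.6557/(1+0.087)^4 + 1.8644/(1+0.087)^5 + 2.0993/(1+0.087)^6 + 29.9050/(1+0.087)^6 = 25.1328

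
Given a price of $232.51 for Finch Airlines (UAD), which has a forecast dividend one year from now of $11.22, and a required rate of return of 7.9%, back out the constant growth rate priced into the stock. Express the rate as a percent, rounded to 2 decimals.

3.07%

From P₀ = D₁/(r − g), the implied growth is g = r − D₁/P₀.
g = 0.079 − 11.22/232.51 = 0.079 − 0.04826 = 0.03074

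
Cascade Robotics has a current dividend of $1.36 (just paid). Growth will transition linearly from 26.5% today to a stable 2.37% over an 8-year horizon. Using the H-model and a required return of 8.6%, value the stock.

$43.42

H-model: P₀ = D₀[(1+g_L) + H(g_S−g_L)]/(r−g_L), with H = 8/2 = 4.
P₀ = 1.36 × [(1+0.0237) + 4×(0.265−0.0237)] / (0.086−0.0237)
   = 1.36 × 1.9889 / 0.0623 = 43.4174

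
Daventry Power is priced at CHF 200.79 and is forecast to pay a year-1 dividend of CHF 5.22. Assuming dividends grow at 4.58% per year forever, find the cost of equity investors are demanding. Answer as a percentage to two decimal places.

7.18%

Rearranging the constant-growth DDM: r = D₁/P₀ + g.
r = 5.2200 / 200.79 + 0.0458 = 0.02600 + 0.0458 = 0.07180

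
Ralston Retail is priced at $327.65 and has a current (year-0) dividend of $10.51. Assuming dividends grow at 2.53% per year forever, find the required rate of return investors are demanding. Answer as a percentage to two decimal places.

5.82%

Rearranging the constant-growth DDM: r = D₁/P₀ + g.
D₁ = 10.51 × (1 + 0.0253) = 10.7759.
r = 10.7759 / 327.65 + 0.0253 = 0.03289 + 0.0253 = 0.05819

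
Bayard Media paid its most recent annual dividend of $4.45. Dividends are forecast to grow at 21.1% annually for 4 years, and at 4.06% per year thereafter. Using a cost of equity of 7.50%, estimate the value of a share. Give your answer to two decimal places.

$240.97

Two-stage DDM. Project D₁…D_4 at 0.211, terminal growth 0.0406, discount at r = 0.075.
D_1 = 5.3890
D_2 = 6.5260
D_3 = 7.9030
D_4 = 9.5705
Terminal value at t=4: TV = D_5/(r−g) = 9.9591/(0.075−0.0406) = 289.5089
P₀ = 5.3890/(1+0.075)^1 + 6.5260/(1+0.075)^2 + 7.9030/(1+0.075)^3 + 9.5705/(1+0.075)^4 + 289.5089/(1+0.075)^4 = 240.9726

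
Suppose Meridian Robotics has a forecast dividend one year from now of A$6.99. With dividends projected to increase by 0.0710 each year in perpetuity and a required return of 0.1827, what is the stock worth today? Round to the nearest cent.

Gordon growth model: P₀ = D₁/(r − g), with D₁ = 6.99 given directly.
P₀ = 6.9900 / (0.1827 − 0.071) = 6.9900 / 0.1117 = 62.5783

A$62.58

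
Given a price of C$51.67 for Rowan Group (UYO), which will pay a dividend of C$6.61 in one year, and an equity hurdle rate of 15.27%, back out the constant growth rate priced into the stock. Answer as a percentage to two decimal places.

2.48%

From P₀ = D₁/(r − g), the implied growth is g = r − D₁/P₀.
g = 0.1527 − 6.61/51.67 = 0.1527 − 0.12793 = 0.02477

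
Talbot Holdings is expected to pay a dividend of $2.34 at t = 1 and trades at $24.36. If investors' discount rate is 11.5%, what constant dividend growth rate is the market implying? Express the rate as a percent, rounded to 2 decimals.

From P₀ = D₁/(r − g), the implied growth is g = r − D₁/P₀.
g = 0.115 − 2.34/24.36 = 0.115 − 0.09606 = 0.01894

1.89%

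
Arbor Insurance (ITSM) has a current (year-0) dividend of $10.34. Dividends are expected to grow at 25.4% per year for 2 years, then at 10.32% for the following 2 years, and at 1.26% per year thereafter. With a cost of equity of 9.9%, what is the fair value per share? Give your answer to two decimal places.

Three-stage DDM. Project D₁…D_4; terminal Gordon value at t=4 with g = 0.0126; discount at r = 0.099.
D_1 = 12.9664
D_2 = 16.2598
D_3 = 17.9378
D_4 = 19.7890
TV_4 = 20.0384/(0.099−0.0126) = 231.9254
P₀ = Σ Dₜ/(1+r)ᵗ + TV_4/(1+r)^4 = 211.3254

$211.33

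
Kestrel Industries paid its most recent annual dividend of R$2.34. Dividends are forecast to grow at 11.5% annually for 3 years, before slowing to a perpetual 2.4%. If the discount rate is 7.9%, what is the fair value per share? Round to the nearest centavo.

R$55.57

Two-stage DDM. Project D₁…D_3 at 0.115, terminal growth 0.024, discount at r = 0.079.
D_1 = 2.6091
D_2 = 2.9091
D_3 = 3.2437
Terminal value at t=3: TV = D_4/(r−g) = 3.3215/(0.079−0.024) = 60.3918
P₀ = 2.6091/(1+0.079)^1 + 2.9091/(1+0.079)^2 + 3.2437/(1+0.079)^3 + 60.3918/(1+0.079)^3 = 55.5733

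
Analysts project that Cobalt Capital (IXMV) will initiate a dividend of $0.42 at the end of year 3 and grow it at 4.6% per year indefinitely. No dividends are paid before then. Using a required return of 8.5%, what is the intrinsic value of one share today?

Deferred-dividend DDM. At t=2 the remaining stream is a growing perpetuity with first payment D_3 = 0.42.
V_2 = D_3/(r−g) = 0.42/(0.085−0.046) = 10.7692
P₀ = V_2/(1+r)^2 = 10.7692/(1+0.085)^2 = 9.1480

$9.15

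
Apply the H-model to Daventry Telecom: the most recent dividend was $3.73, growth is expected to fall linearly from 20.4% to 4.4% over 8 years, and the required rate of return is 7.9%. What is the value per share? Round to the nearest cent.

$179.47

H-model: P₀ = D₀[(1+g_L) + H(g_S−g_L)]/(r−g_L), with H = 8/2 = 4.
P₀ = 3.73 × [(1+0.044) + 4×(0.204−0.044)] / (0.079−0.044)
   = 3.73 × 1.6840 / 0.035 = 179.4663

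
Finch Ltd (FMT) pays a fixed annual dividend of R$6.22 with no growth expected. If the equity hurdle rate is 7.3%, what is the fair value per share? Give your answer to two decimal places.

Zero-growth DDM (perpetuity): P₀ = D/r = 6.22 / 0.073 = 85.2055

R$85.21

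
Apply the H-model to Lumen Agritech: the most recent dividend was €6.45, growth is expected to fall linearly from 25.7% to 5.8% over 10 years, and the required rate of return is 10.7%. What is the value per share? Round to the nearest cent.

H-model: P₀ = D₀[(1+g_L) + H(g_S−g_L)]/(r−g_L), with H = 10/2 = 5.
P₀ = 6.45 × [(1+0.058) + 5×(0.257−0.058)] / (0.107−0.058)
   = 6.45 × 2.0530 / 0.049 = 270.2418

€270.24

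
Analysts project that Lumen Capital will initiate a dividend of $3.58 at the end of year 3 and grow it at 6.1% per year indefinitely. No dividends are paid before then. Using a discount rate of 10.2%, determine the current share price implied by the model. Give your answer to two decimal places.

$71.90

Deferred-dividend DDM. At t=2 the remaining stream is a growing perpetuity with first payment D_3 = 3.58.
V_2 = D_3/(r−g) = 3.58/(0.102−0.061) = 87.3171
P₀ = V_2/(1+r)^2 = 87.3171/(1+0.102)^2 = 71.9012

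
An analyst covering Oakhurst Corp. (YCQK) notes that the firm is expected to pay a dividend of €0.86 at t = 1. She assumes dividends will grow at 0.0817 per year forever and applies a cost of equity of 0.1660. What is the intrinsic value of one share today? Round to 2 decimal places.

Gordon growth model: P₀ = D₁/(r − g), with D₁ = 0.86 given directly.
P₀ = 0.8600 / (0.166 − 0.0817) = 0.8600 / 0.0843 = 10.2017

€10.20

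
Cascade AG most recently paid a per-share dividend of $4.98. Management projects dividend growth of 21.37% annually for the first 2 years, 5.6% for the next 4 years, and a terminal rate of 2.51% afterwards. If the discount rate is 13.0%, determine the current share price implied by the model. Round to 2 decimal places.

Three-stage DDM. Project D₁…D_6; terminal Gordon value at t=6 with g = 0.0251; discount at r = 0.13.
D_1 = 6.0442
D_2 = 7.3359
D_3 = 7.7467
D_4 = 8.1805
D_5 = 8.6386
D_6 = 9.1224
TV_6 = 9.3513/(0.13−0.0251) = 89.1453
P₀ = Σ Dₜ/(1+r)ᵗ + TV_6/(1+r)^6 = 73.3685

$73.37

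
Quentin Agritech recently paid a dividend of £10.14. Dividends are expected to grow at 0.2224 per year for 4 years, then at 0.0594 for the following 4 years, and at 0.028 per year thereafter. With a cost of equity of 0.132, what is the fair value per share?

Three-stage DDM. Project D₁…D_8; terminal Gordon value at t=8 with g = 0.028; discount at r = 0.132.
D_1 = 12.3951
D_2 = 15.1518
D_3 = 18.5216
D_4 = 22.6408
D_5 = 23.9856
D_6 = 25.4104
D_7 = 26.9198
D_8 = 28.5188
TV_8 = 29.3173/(0.132−0.028) = 281.8973
P₀ = Σ Dₜ/(1+r)ᵗ + TV_8/(1+r)^8 = 200.7383

£200.74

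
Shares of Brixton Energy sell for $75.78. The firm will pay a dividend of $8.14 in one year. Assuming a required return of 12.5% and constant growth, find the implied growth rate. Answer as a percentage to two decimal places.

From P₀ = D₁/(r − g), the implied growth is g = r − D₁/P₀.
g = 0.125 − 8.14/75.78 = 0.125 − 0.10742 = 0.01758

1.76%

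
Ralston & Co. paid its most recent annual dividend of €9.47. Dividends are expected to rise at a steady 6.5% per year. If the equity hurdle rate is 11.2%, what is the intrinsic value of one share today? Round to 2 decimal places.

Gordon growth model: P₀ = D₁/(r − g). D₁ = 9.47 × (1 + 0.065) = 10.0855.
P₀ = 10.0855 / (0.112 − 0.065) = 10.0855 / 0.047 = 214.5862

€214.59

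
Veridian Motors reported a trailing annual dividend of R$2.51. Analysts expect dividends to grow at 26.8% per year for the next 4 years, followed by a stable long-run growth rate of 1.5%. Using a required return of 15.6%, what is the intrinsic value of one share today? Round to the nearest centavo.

Two-stage DDM. Project D₁…D_4 at 0.268, terminal growth 0.015, discount at r = 0.156.
D_1 = 3.1827
D_2 = 4.0356
D_3 = 5.1172
D_4 = 6.4886
Terminal value at t=4: TV = D_5/(r−g) = 6.5859/(0.156−0.015) = 46.7087
P₀ = 3.1827/(1+0.156)^1 + 4.0356/(1+0.156)^2 + 5.1172/(1+0.156)^3 + 6.4886/(1+0.156)^4 + 46.7087/(1+0.156)^4 = 38.8748

R$38.87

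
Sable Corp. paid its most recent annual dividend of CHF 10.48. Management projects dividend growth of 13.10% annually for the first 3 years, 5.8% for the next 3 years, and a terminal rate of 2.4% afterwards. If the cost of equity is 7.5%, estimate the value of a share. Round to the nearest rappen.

CHF 303.91

Three-stage DDM. Project D₁…D_6; terminal Gordon value at t=6 with g = 0.024; discount at r = 0.075.
D_1 = 11.8529
D_2 = 13.4056
D_3 = 15.1617
D_4 = 16.0411
D_5 = 16.9715
D_6 = 17.9559
TV_6 = 18.3868/(0.075−0.024) = 360.5254
P₀ = Σ Dₜ/(1+r)ᵗ + TV_6/(1+r)^6 = 303.9054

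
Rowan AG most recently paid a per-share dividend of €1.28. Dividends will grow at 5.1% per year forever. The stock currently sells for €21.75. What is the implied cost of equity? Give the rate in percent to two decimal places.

11.29%

Rearranging the constant-growth DDM: r = D₁/P₀ + g.
D₁ = 1.28 × (1 + 0.051) = 1.3453.
r = 1.3453 / 21.75 + 0.051 = 0.06185 + 0.051 = 0.11285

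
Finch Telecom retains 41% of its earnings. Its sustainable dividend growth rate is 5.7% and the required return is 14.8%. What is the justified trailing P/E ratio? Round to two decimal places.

Payout ratio b = 1 − 0.41 = 0.59.
Justified trailing P/E = b(1+g)/(r−g) = 0.59×(1+0.057)/(0.148−0.057) = 6.8531

6.85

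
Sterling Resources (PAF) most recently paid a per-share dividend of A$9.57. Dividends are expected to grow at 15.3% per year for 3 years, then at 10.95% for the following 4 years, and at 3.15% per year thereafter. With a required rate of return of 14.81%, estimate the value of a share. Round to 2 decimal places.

A$139.36

Three-stage DDM. Project D₁…D_7; terminal Gordon value at t=7 with g = 0.0315; discount at r = 0.1481.
D_1 = 11.0342
D_2 = 12.7224
D_3 = 14.6690
D_4 = 16.2752
D_5 = 18.0574
D_6 = 20.0347
D_7 = 22.2284
TV_7 = 22.9286/(0.1481−0.0315) = 196.6436
P₀ = Σ Dₜ/(1+r)ᵗ + TV_7/(1+r)^7 = 139.3631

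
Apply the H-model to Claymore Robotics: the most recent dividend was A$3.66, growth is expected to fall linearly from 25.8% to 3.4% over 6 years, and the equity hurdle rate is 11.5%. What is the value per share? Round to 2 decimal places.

H-model: P₀ = D₀[(1+g_L) + H(g_S−g_L)]/(r−g_L), with H = 6/2 = 3.
P₀ = 3.66 × [(1+0.034) + 3×(0.258−0.034)] / (0.115−0.034)
   = 3.66 × 1.7060 / 0.081 = 77.0859

A$77.09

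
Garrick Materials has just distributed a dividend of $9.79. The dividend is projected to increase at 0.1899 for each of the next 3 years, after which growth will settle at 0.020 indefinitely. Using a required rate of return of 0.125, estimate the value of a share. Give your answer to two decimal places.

Two-stage DDM. Project D₁…D_3 at 0.1899, terminal growth 0.02, discount at r = 0.125.
D_1 = 11.6491
D_2 = 13.8613
D_3 = 16.4935
Terminal value at t=3: TV = D_4/(r−g) = 16.8234/(0.125−0.02) = 160.2230
P₀ = 11.6491/(1+0.125)^1 + 13.8613/(1+0.125)^2 + 16.4935/(1+0.125)^3 + 160.2230/(1+0.125)^3 = 145.4206

$145.42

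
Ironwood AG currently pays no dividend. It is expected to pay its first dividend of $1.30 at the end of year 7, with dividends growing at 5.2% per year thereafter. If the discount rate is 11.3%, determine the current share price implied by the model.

Deferred-dividend DDM. At t=6 the remaining stream is a growing perpetuity with first payment D_7 = 1.30.
V_6 = D_7/(r−g) = 1.30/(0.113−0.052) = 21.3115
P₀ = V_6/(1+r)^6 = 21.3115/(1+0.113)^6 = 11.2110

$11.21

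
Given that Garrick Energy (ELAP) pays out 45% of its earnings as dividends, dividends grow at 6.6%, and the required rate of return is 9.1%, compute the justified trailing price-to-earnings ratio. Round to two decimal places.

Justified trailing P/E = b(1+g)/(r−g) = 0.45×(1+0.066)/(0.091−0.066) = 19.1880

19.19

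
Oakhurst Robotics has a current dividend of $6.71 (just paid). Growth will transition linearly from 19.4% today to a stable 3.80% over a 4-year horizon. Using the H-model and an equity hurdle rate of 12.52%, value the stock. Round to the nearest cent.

$103.88

H-model: P₀ = D₀[(1+g_L) + H(g_S−g_L)]/(r−g_L), with H = 4/2 = 2.
P₀ = 6.71 × [(1+0.038) + 2×(0.194−0.038)] / (0.1252−0.038)
   = 6.71 × 1.3500 / 0.0872 = 103.8819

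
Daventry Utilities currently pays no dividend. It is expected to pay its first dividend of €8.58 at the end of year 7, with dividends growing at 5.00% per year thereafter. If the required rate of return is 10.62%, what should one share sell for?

€83.32

Deferred-dividend DDM. At t=6 the remaining stream is a growing perpetuity with first payment D_7 = 8.58.
V_6 = D_7/(r−g) = 8.58/(0.1062−0.05) = 152.6690
P₀ = V_6/(1+r)^6 = 152.6690/(1+0.1062)^6 = 83.3200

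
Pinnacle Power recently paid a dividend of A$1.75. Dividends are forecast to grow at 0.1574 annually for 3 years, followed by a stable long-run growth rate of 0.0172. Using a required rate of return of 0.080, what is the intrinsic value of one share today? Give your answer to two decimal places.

A$40.93

Two-stage DDM. Project D₁…D_3 at 0.1574, terminal growth 0.0172, discount at r = 0.08.
D_1 = 2.0255
D_2 = 2.3443
D_3 = 2.7132
Terminal value at t=3: TV = D_4/(r−g) = 2.7599/(0.08−0.0172) = 43.9476
P₀ = 2.0255/(1+0.08)^1 + 2.3443/(1+0.08)^2 + 2.7132/(1+0.08)^3 + 43.9476/(1+0.08)^3 = 40.9261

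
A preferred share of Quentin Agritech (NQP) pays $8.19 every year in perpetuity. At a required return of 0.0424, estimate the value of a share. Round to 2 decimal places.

$193.16

Zero-growth DDM (perpetuity): P₀ = D/r = 8.19 / 0.0424 = 193.1604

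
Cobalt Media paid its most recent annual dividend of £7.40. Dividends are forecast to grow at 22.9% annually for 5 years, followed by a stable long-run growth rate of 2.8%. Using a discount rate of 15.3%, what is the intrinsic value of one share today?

£128.73

Two-stage DDM. Project D₁…D_5 at 0.229, terminal growth 0.028, discount at r = 0.153.
D_1 = 9.0946
D_2 = 11.1773
D_3 = 13.7369
D_4 = 16.8826
D_5 = 20.7487
Terminal value at t=5: TV = D_6/(r−g) = 21.3297/(0.153−0.028) = 170.6374
P₀ = 9.0946/(1+0.153)^1 + 11.1773/(1+0.153)^2 + 13.7369/(1+0.153)^3 + 16.8826/(1+0.153)^4 + 20.7487/(1+0.153)^5 + 170.6374/(1+0.153)^5 = 128.7312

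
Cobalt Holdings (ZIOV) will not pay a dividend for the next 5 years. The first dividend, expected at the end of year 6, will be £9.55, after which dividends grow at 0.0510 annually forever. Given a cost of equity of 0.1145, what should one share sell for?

Deferred-dividend DDM. At t=5 the remaining stream is a growing perpetuity with first payment D_6 = 9.55.
V_5 = D_6/(r−g) = 9.55/(0.1145−0.051) = 150.3937
P₀ = V_5/(1+r)^5 = 150.3937/(1+0.1145)^5 = 87.4640

£87.46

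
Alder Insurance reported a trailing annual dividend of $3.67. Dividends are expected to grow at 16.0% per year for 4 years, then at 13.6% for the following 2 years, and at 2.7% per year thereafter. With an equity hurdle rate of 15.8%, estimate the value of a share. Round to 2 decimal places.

Three-stage DDM. Project D₁…D_6; terminal Gordon value at t=6 with g = 0.027; discount at r = 0.158.
D_1 = 4.2572
D_2 = 4.9384
D_3 = 5.7285
D_4 = 6.6450
D_5 = 7.5488
D_6 = 8.5754
TV_6 = 8.8069/(0.158−0.027) = 67.2286
P₀ = Σ Dₜ/(1+r)ᵗ + TV_6/(1+r)^6 = 49.8057

$49.81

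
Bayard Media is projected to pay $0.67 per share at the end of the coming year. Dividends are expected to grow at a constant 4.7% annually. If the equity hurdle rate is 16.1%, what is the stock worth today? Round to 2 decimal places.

$5.88

Gordon growth model: P₀ = D₁/(r − g), with D₁ = 0.67 given directly.
P₀ = 0.6700 / (0.161 − 0.047) = 0.6700 / 0.114 = 5.8772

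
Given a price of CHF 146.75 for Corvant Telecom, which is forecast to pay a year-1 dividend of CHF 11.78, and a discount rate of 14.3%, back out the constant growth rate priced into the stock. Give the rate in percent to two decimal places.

From P₀ = D₁/(r − g), the implied growth is g = r − D₁/P₀.
g = 0.143 − 11.78/146.75 = 0.143 − 0.08027 = 0.06273

6.27%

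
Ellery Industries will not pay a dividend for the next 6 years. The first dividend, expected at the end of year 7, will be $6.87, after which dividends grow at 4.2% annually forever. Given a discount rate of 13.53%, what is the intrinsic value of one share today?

$34.39

Deferred-dividend DDM. At t=6 the remaining stream is a growing perpetuity with first payment D_7 = 6.87.
V_6 = D_7/(r−g) = 6.87/(0.1353−0.042) = 73.6334
P₀ = V_6/(1+r)^6 = 73.6334/(1+0.1353)^6 = 34.3883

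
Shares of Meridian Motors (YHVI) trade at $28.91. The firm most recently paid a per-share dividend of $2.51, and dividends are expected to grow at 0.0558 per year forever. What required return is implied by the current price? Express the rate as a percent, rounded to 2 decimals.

14.75%

Rearranging the constant-growth DDM: r = D₁/P₀ + g.
D₁ = 2.51 × (1 + 0.0558) = 2.6501.
r = 2.6501 / 28.91 + 0.0558 = 0.09167 + 0.0558 = 0.14747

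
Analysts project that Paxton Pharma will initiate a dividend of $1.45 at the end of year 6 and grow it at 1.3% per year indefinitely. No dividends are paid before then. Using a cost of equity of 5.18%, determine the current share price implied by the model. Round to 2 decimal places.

Deferred-dividend DDM. At t=5 the remaining stream is a growing perpetuity with first payment D_6 = 1.45.
V_5 = D_6/(r−g) = 1.45/(0.0518−0.013) = 37.3711
P₀ = V_5/(1+r)^5 = 37.3711/(1+0.0518)^5 = 29.0316

$29.03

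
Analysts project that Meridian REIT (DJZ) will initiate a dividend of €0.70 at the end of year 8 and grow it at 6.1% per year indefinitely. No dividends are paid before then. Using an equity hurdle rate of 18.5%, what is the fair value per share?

Deferred-dividend DDM. At t=7 the remaining stream is a growing perpetuity with first payment D_8 = 0.70.
V_7 = D_8/(r−g) = 0.70/(0.185−0.061) = 5.6452
P₀ = V_7/(1+r)^7 = 5.6452/(1+0.185)^7 = 1.7205

€1.72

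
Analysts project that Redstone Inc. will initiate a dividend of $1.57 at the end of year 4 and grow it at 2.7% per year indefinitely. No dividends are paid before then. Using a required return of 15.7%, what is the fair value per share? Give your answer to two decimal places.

$7.80

Deferred-dividend DDM. At t=3 the remaining stream is a growing perpetuity with first payment D_4 = 1.57.
V_3 = D_4/(r−g) = 1.57/(0.157−0.027) = 12.0769
P₀ = V_3/(1+r)^3 = 12.0769/(1+0.157)^3 = 7.7975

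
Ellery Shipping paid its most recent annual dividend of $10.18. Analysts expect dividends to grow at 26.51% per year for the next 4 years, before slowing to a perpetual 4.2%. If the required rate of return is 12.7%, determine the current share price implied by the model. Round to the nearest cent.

$252.97

Two-stage DDM. Project D₁…D_4 at 0.2651, terminal growth 0.042, discount at r = 0.127.
D_1 = 12.8787
D_2 = 16.2929
D_3 = 20.6121
D_4 = 26.0764
Terminal value at t=4: TV = D_5/(r−g) = 27.1716/(0.127−0.042) = 319.6657
P₀ = 12.8787/(1+0.127)^1 + 16.2929/(1+0.127)^2 + 20.6121/(1+0.127)^3 + 26.0764/(1+0.127)^4 + 319.6657/(1+0.127)^4 = 252.9717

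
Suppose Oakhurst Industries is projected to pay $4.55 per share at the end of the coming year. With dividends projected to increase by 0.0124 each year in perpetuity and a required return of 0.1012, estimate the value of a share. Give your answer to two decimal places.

$51.24

Gordon growth model: P₀ = D₁/(r − g), with D₁ = 4.55 given directly.
P₀ = 4.5500 / (0.1012 − 0.0124) = 4.5500 / 0.0888 = 51.2387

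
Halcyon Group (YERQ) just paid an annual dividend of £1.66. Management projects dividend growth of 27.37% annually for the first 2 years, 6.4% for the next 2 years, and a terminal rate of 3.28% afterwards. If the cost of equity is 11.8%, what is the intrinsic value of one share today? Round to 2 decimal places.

Three-stage DDM. Project D₁…D_4; terminal Gordon value at t=4 with g = 0.0328; discount at r = 0.118.
D_1 = 2.1143
D_2 = 2.6930
D_3 = 2.8654
D_4 = 3.0488
TV_4 = 3.1488/(0.118−0.0328) = 36.9575
P₀ = Σ Dₜ/(1+r)ᵗ + TV_4/(1+r)^4 = 31.7034

£31.70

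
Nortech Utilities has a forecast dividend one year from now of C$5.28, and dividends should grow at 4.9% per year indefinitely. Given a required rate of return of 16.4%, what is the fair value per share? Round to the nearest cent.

Gordon growth model: P₀ = D₁/(r − g), with D₁ = 5.28 given directly.
P₀ = 5.2800 / (0.164 − 0.049) = 5.2800 / 0.115 = 45.9130

C$45.91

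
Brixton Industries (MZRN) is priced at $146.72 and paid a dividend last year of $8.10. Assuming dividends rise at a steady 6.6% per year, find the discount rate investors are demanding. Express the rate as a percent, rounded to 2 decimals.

12.49%

Rearranging the constant-growth DDM: r = D₁/P₀ + g.
D₁ = 8.10 × (1 + 0.066) = 8.6346.
r = 8.6346 / 146.72 + 0.066 = 0.05885 + 0.066 = 0.12485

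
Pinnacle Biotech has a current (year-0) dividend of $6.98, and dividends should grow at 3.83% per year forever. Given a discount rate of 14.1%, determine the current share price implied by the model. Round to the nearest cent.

$70.57

Gordon growth model: P₀ = D₁/(r − g). D₁ = 6.98 × (1 + 0.0383) = 7.2473.
P₀ = 7.2473 / (0.141 − 0.0383) = 7.2473 / 0.1027 = 70.5680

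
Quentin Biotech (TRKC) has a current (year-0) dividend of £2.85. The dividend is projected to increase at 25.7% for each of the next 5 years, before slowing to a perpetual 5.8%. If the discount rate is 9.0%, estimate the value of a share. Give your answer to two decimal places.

£214.49

Two-stage DDM. Project D₁…D_5 at 0.257, terminal growth 0.058, discount at r = 0.09.
D_1 = 3.5825
D_2 = 4.5031
D_3 = 5.6604
D_4 = 7.1152
D_5 = 8.9438
Terminal value at t=5: TV = D_6/(r−g) = 9.4625/(0.09−0.058) = 295.7038
P₀ = 3.5825/(1+0.09)^1 + 4.5031/(1+0.09)^2 + 5.6604/(1+0.09)^3 + 7.1152/(1+0.09)^4 + 8.9438/(1+0.09)^5 + 295.7038/(1+0.09)^5 = 214.4884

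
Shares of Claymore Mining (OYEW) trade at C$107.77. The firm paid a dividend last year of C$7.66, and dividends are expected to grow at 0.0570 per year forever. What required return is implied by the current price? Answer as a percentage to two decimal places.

Rearranging the constant-growth DDM: r = D₁/P₀ + g.
D₁ = 7.66 × (1 + 0.057) = 8.0966.
r = 8.0966 / 107.77 + 0.057 = 0.07513 + 0.057 = 0.13213

13.21%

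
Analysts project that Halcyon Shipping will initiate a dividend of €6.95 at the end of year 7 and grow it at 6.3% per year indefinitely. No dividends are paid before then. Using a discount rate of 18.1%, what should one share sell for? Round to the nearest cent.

€21.71

Deferred-dividend DDM. At t=6 the remaining stream is a growing perpetuity with first payment D_7 = 6.95.
V_6 = D_7/(r−g) = 6.95/(0.181−0.063) = 58.8983
P₀ = V_6/(1+r)^6 = 58.8983/(1+0.181)^6 = 21.7072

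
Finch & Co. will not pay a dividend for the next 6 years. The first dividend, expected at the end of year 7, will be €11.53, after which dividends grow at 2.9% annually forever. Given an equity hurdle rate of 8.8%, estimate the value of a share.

Deferred-dividend DDM. At t=6 the remaining stream is a growing perpetuity with first payment D_7 = 11.53.
V_6 = D_7/(r−g) = 11.53/(0.088−0.029) = 195.4237
P₀ = V_6/(1+r)^6 = 195.4237/(1+0.088)^6 = 117.8159

€117.82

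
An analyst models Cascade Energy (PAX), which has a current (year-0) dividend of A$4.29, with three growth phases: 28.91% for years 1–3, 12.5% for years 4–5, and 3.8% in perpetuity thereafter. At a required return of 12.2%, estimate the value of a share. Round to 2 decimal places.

Three-stage DDM. Project D₁…D_5; terminal Gordon value at t=5 with g = 0.038; discount at r = 0.122.
D_1 = 5.5302
D_2 = 7.1290
D_3 = 9.1900
D_4 = 10.3388
D_5 = 11.6311
TV_5 = 12.0731/(0.122−0.038) = 143.7276
P₀ = Σ Dₜ/(1+r)ᵗ + TV_5/(1+r)^5 = 110.9939

A$110.99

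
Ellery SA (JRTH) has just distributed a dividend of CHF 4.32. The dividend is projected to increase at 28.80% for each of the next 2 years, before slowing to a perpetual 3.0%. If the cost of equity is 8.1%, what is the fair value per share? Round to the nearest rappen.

CHF 135.14

Two-stage DDM. Project D₁…D_2 at 0.288, terminal growth 0.03, discount at r = 0.081.
D_1 = 5.5642
D_2 = 7.1666
Terminal value at t=2: TV = D_3/(r−g) = 7.3816/(0.081−0.03) = 144.7380
P₀ = 5.5642/(1+0.081)^1 + 7.1666/(1+0.081)^2 + 144.7380/(1+0.081)^2 = 135.1401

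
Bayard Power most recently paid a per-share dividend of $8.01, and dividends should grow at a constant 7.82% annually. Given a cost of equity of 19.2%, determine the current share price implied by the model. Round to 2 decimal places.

$75.89

Gordon growth model: P₀ = D₁/(r − g). D₁ = 8.01 × (1 + 0.0782) = 8.6364.
P₀ = 8.6364 / (0.192 − 0.0782) = 8.6364 / 0.1138 = 75.8909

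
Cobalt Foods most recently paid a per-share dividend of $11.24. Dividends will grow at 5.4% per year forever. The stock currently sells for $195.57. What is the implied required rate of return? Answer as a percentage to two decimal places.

11.46%

Rearranging the constant-growth DDM: r = D₁/P₀ + g.
D₁ = 11.24 × (1 + 0.054) = 11.8470.
r = 11.8470 / 195.57 + 0.054 = 0.06058 + 0.054 = 0.11458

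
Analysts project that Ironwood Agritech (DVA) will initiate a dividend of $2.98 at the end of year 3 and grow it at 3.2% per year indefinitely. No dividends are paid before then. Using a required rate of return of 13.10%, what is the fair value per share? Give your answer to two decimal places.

Deferred-dividend DDM. At t=2 the remaining stream is a growing perpetuity with first payment D_3 = 2.98.
V_2 = D_3/(r−g) = 2.98/(0.131−0.032) = 30.1010
P₀ = V_2/(1+r)^2 = 30.1010/(1+0.131)^2 = 23.5318

$23.53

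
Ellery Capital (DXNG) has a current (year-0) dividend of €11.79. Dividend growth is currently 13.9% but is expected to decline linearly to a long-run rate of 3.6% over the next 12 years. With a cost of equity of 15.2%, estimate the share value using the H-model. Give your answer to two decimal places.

H-model: P₀ = D₀[(1+g_L) + H(g_S−g_L)]/(r−g_L), with H = 12/2 = 6.
P₀ = 11.79 × [(1+0.036) + 6×(0.139−0.036)] / (0.152−0.036)
   = 11.79 × 1.6540 / 0.116 = 168.1091

€168.11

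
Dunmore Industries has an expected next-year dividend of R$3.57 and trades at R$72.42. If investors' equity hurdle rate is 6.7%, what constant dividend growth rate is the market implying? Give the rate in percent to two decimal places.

1.77%

From P₀ = D₁/(r − g), the implied growth is g = r − D₁/P₀.
g = 0.067 − 3.57/72.42 = 0.067 − 0.04930 = 0.01770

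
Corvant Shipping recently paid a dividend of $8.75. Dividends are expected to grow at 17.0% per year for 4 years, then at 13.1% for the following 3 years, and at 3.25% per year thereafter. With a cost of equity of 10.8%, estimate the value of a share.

Three-stage DDM. Project D₁…D_7; terminal Gordon value at t=7 with g = 0.0325; discount at r = 0.108.
D_1 = 10.2375
D_2 = 11.9779
D_3 = 14.0141
D_4 = 16.3965
D_5 = 18.5445
D_6 = 20.9738
D_7 = 23.7213
TV_7 = 24.4923/(0.108−0.0325) = 324.4012
P₀ = Σ Dₜ/(1+r)ᵗ + TV_7/(1+r)^7 = 232.4246

$232.42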